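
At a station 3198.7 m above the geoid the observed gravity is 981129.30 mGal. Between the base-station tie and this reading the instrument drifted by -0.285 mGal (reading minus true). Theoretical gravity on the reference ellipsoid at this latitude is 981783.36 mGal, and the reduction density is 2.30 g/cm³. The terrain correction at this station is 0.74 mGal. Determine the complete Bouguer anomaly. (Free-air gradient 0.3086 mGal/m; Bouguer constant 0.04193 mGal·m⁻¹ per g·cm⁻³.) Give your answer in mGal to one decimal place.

Drift-corrected reading = 981129.30 − (-0.285) = 981129.585 mGal
Free-air correction = 0.3086 × 3198.7 = 987.12 mGal
Free-air anomaly = 981129.585 − 981783.36 + (987.12) = 333.345 mGal
Bouguer slab correction = 0.04193 × 2.30 × 3198.7 = 308.48 mGal
Simple Bouguer anomaly = 333.345 − (308.48) = 24.865 mGal
Complete Bouguer anomaly = 24.865 + 0.74 = 25.605 mGal

25.6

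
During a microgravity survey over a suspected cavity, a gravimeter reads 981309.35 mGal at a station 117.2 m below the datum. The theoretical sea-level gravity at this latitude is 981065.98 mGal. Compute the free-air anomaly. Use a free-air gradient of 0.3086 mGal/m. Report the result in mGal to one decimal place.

Free-air correction = 0.3086 × -117.2 = -36.17 mGal
Free-air anomaly = 981309.35 − 981065.98 + (-36.17) = 207.20 mGal

207.2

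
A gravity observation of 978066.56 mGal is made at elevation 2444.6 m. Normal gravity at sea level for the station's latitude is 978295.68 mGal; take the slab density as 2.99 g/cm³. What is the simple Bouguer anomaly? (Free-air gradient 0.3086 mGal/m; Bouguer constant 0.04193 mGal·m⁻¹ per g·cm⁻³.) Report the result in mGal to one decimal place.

218.8

Free-air correction = 0.3086 × 2444.6 = 754.40 mGal
Free-air anomaly = 978066.56 − 978295.68 + (754.40) = 525.28 mGal
Bouguer slab correction = 0.04193 × 2.99 × 2444.6 = 306.48 mGal
Simple Bouguer anomaly = 525.28 − (306.48) = 218.80 mGal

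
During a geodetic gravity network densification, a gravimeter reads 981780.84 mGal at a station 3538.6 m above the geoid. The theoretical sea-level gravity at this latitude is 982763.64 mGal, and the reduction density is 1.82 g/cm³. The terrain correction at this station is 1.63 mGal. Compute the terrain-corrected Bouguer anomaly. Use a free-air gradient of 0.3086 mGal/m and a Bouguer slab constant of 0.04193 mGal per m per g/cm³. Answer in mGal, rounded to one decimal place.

Free-air correction = 0.3086 × 3538.6 = 1092.01 mGal
Free-air anomaly = 981780.84 − 982763.64 + (1092.01) = 109.21 mGal
Bouguer slab correction = 0.04193 × 1.82 × 3538.6 = 270.04 mGal
Simple Bouguer anomaly = 109.21 − (270.04) = -160.83 mGal
Complete Bouguer anomaly = -160.83 + 1.63 = -159.20 mGal

-159.2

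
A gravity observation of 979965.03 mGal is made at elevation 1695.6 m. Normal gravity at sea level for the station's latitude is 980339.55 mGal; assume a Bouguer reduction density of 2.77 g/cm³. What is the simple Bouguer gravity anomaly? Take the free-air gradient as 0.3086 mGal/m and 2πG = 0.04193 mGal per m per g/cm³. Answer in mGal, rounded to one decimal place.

Free-air correction = 0.3086 × 1695.6 = 523.26 mGal
Free-air anomaly = 979965.03 − 980339.55 + (523.26) = 148.74 mGal
Bouguer slab correction = 0.04193 × 2.77 × 1695.6 = 196.94 mGal
Simple Bouguer anomaly = 148.74 − (196.94) = -48.20 mGal

-48.2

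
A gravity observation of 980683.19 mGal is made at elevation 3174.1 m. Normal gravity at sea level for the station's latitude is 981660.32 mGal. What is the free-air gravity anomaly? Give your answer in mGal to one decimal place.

2.4

Free-air correction = 0.3086 × 3174.1 = 979.53 mGal
Free-air anomaly = 980683.19 − 981660.32 + (979.53) = 2.40 mGal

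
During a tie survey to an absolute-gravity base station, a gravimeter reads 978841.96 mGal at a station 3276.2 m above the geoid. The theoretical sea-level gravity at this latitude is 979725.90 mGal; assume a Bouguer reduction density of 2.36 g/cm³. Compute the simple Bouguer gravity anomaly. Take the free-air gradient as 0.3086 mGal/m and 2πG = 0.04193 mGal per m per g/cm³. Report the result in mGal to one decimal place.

Free-air correction = 0.3086 × 3276.2 = 1011.04 mGal
Free-air anomaly = 978841.96 − 979725.90 + (1011.04) = 127.10 mGal
Bouguer slab correction = 0.04193 × 2.36 × 3276.2 = 324.20 mGal
Simple Bouguer anomaly = 127.10 − (324.20) = -197.10 mGal

-197.1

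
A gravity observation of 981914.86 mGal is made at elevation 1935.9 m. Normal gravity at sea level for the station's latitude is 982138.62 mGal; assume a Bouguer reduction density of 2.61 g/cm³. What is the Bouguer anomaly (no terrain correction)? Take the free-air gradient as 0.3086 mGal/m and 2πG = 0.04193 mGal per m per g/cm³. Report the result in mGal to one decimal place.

Free-air correction = 0.3086 × 1935.9 = 597.42 mGal
Free-air anomaly = 981914.86 − 982138.62 + (597.42) = 373.66 mGal
Bouguer slab correction = 0.04193 × 2.61 × 1935.9 = 211.86 mGal
Simple Bouguer anomaly = 373.66 − (211.86) = 161.80 mGal

161.8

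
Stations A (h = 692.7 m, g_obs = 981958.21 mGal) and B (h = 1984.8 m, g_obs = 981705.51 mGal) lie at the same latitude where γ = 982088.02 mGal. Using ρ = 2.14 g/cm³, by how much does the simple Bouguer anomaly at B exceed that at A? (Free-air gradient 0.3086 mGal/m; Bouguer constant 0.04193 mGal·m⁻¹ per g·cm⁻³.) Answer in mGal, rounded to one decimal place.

Δg_SB(A) = 981958.21 − 982088.02 + 0.3086×692.7 − 0.04193×2.14×692.7 = 21.80 mGal
Δg_SB(B) = 981705.51 − 982088.02 + 0.3086×1984.8 − 0.04193×2.14×1984.8 = 51.90 mGal
Difference = 51.90 − (21.80) = 30.10 mGal

30.1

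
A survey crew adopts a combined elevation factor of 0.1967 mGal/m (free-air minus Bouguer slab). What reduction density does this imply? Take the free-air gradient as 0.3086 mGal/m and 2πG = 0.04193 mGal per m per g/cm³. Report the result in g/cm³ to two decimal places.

2.67

0.1967 = 0.3086 − 0.04193 × ρ
ρ = (0.3086 − 0.1967) / 0.04193 = 2.67 g/cm³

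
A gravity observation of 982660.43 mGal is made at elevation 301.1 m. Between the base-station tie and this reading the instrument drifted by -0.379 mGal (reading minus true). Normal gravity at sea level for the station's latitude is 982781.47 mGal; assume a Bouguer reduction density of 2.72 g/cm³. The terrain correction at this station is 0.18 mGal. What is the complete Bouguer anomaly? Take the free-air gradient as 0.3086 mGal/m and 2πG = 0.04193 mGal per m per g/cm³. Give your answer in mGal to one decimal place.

Drift-corrected reading = 982660.43 − (-0.379) = 982660.809 mGal
Free-air correction = 0.3086 × 301.1 = 92.92 mGal
Free-air anomaly = 982660.809 − 982781.47 + (92.92) = -27.741 mGal
Bouguer slab correction = 0.04193 × 2.72 × 301.1 = 34.34 mGal
Simple Bouguer anomaly = -27.741 − (34.34) = -62.081 mGal
Complete Bouguer anomaly = -62.081 + 0.18 = -61.901 mGal

-61.9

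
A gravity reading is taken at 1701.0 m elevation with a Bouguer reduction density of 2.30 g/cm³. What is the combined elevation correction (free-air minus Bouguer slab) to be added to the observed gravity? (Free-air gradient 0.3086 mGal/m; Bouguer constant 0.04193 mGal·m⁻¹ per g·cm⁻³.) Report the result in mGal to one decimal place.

360.9

Combined gradient = 0.3086 − 0.04193 × 2.30 = 0.2121610 mGal/m
Combined elevation correction = 0.2121610 × 1701.0 = 360.9 mGal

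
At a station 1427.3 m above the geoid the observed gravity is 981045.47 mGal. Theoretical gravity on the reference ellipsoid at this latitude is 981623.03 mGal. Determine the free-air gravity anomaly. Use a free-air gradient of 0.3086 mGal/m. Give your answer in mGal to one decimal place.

-137.1

Free-air correction = 0.3086 × 1427.3 = 440.46 mGal
Free-air anomaly = 981045.47 − 981623.03 + (440.46) = -137.10 mGal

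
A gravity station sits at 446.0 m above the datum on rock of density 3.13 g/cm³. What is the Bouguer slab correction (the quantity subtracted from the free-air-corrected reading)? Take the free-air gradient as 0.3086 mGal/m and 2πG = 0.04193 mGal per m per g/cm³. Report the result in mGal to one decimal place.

Bouguer slab correction = 0.04193 × 3.13 × 446.0 = 58.5 mGal

58.5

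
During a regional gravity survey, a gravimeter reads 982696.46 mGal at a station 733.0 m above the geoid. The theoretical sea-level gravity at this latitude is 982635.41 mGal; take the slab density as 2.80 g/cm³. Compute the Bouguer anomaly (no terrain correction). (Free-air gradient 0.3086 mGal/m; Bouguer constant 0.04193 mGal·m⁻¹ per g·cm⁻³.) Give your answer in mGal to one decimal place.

Free-air correction = 0.3086 × 733.0 = 226.20 mGal
Free-air anomaly = 982696.46 − 982635.41 + (226.20) = 287.25 mGal
Bouguer slab correction = 0.04193 × 2.80 × 733.0 = 86.06 mGal
Simple Bouguer anomaly = 287.25 − (86.06) = 201.19 mGal

201.2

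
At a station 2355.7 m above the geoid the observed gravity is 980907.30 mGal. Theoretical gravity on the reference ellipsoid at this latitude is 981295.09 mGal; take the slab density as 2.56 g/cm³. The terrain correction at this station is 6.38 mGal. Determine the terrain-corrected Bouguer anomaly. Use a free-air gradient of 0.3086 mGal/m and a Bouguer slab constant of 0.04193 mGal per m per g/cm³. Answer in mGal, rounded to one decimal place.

92.7

Free-air correction = 0.3086 × 2355.7 = 726.97 mGal
Free-air anomaly = 980907.30 − 981295.09 + (726.97) = 339.18 mGal
Bouguer slab correction = 0.04193 × 2.56 × 2355.7 = 252.86 mGal
Simple Bouguer anomaly = 339.18 − (252.86) = 86.32 mGal
Complete Bouguer anomaly = 86.32 + 6.38 = 92.70 mGal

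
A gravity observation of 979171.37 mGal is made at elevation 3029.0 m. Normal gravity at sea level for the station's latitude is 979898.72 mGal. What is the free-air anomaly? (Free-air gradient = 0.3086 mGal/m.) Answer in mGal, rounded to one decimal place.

207.4

Free-air correction = 0.3086 × 3029.0 = 934.75 mGal
Free-air anomaly = 979171.37 − 979898.72 + (934.75) = 207.40 mGal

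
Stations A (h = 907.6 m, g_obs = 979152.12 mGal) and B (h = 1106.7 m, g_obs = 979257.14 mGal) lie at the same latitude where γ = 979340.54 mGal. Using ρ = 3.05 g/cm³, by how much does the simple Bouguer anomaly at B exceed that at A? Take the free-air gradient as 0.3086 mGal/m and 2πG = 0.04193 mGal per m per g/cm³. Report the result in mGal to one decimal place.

141.0

Δg_SB(A) = 979152.12 − 979340.54 + 0.3086×907.6 − 0.04193×3.05×907.6 = -24.40 mGal
Δg_SB(B) = 979257.14 − 979340.54 + 0.3086×1106.7 − 0.04193×3.05×1106.7 = 116.60 mGal
Difference = 116.60 − (-24.40) = 141.00 mGal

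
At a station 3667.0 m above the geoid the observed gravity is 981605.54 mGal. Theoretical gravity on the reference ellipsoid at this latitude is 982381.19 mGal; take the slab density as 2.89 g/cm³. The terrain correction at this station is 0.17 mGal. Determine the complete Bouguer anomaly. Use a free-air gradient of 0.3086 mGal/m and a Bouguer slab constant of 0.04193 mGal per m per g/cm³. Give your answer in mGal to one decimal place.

Free-air correction = 0.3086 × 3667.0 = 1131.64 mGal
Free-air anomaly = 981605.54 − 982381.19 + (1131.64) = 355.99 mGal
Bouguer slab correction = 0.04193 × 2.89 × 3667.0 = 444.36 mGal
Simple Bouguer anomaly = 355.99 − (444.36) = -88.37 mGal
Complete Bouguer anomaly = -88.37 + 0.17 = -88.20 mGal

-88.2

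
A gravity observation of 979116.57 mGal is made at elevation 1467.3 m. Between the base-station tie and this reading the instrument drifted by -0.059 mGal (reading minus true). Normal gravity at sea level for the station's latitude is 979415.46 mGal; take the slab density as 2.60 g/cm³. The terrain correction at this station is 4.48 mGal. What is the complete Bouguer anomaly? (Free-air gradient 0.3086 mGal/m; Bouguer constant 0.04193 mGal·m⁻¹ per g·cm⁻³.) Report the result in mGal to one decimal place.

Drift-corrected reading = 979116.57 − (-0.059) = 979116.629 mGal
Free-air correction = 0.3086 × 1467.3 = 452.81 mGal
Free-air anomaly = 979116.629 − 979415.46 + (452.81) = 153.979 mGal
Bouguer slab correction = 0.04193 × 2.60 × 1467.3 = 159.96 mGal
Simple Bouguer anomaly = 153.979 − (159.96) = -5.981 mGal
Complete Bouguer anomaly = -5.981 + 4.48 = -1.501 mGal

-1.5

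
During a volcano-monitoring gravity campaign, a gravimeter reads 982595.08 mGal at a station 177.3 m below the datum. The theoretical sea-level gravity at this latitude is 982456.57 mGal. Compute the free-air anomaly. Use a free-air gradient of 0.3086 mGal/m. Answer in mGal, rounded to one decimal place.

Free-air correction = 0.3086 × -177.3 = -54.71 mGal
Free-air anomaly = 982595.08 − 982456.57 + (-54.71) = 83.80 mGal

83.8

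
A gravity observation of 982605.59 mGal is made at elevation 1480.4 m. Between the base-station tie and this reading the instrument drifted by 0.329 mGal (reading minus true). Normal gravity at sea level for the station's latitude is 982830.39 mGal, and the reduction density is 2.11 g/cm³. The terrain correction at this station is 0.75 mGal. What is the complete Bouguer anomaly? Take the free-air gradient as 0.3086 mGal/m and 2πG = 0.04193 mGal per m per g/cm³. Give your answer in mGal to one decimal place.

101.5

Drift-corrected reading = 982605.59 − (0.329) = 982605.261 mGal
Free-air correction = 0.3086 × 1480.4 = 456.85 mGal
Free-air anomaly = 982605.261 − 982830.39 + (456.85) = 231.721 mGal
Bouguer slab correction = 0.04193 × 2.11 × 1480.4 = 130.97 mGal
Simple Bouguer anomaly = 231.721 − (130.97) = 100.751 mGal
Complete Bouguer anomaly = 100.751 + 0.75 = 101.501 mGal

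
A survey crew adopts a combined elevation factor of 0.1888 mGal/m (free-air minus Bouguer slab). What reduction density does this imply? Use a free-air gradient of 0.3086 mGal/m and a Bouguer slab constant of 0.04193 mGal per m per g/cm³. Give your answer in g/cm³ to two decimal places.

2.86

0.1888 = 0.3086 − 0.04193 × ρ
ρ = (0.3086 − 0.1888) / 0.04193 = 2.86 g/cm³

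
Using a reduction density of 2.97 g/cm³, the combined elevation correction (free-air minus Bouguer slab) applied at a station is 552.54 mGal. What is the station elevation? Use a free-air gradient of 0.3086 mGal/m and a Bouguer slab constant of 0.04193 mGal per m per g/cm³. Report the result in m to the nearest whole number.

3002

Combined gradient = 0.3086 − 0.04193 × 2.97 = 0.1840679 mGal/m
h = 552.54 / 0.1840679 = 3001.83 m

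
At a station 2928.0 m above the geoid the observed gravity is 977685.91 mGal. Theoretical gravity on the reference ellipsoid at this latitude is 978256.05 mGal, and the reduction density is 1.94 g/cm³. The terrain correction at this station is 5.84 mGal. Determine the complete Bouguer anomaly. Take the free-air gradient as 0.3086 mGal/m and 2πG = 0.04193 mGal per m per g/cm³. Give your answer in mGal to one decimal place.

101.1

Free-air correction = 0.3086 × 2928.0 = 903.58 mGal
Free-air anomaly = 977685.91 − 978256.05 + (903.58) = 333.44 mGal
Bouguer slab correction = 0.04193 × 1.94 × 2928.0 = 238.18 mGal
Simple Bouguer anomaly = 333.44 − (238.18) = 95.26 mGal
Complete Bouguer anomaly = 95.26 + 5.84 = 101.10 mGal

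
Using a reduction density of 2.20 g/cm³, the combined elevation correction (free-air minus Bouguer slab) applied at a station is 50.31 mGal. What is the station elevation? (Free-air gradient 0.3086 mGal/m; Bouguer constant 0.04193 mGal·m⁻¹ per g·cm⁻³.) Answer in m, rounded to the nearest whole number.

233

Combined gradient = 0.3086 − 0.04193 × 2.20 = 0.2163540 mGal/m
h = 50.31 / 0.2163540 = 232.54 m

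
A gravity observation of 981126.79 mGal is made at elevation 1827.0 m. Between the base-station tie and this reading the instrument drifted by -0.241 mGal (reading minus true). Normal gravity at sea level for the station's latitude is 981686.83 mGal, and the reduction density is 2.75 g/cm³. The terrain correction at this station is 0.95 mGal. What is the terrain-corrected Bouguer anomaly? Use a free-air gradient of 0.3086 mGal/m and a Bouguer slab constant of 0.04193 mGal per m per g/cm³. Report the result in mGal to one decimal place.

Drift-corrected reading = 981126.79 − (-0.241) = 981127.031 mGal
Free-air correction = 0.3086 × 1827.0 = 563.81 mGal
Free-air anomaly = 981127.031 − 981686.83 + (563.81) = 4.011 mGal
Bouguer slab correction = 0.04193 × 2.75 × 1827.0 = 210.67 mGal
Simple Bouguer anomaly = 4.011 − (210.67) = -206.659 mGal
Complete Bouguer anomaly = -206.659 + 0.95 = -205.709 mGal

-205.7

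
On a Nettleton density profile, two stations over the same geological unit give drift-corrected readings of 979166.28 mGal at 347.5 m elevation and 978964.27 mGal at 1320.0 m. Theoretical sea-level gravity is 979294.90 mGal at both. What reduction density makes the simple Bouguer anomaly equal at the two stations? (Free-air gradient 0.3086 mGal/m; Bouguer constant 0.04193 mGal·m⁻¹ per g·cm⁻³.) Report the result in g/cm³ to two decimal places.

Δg_obs = 978964.27 − 979166.28 = -202.01 mGal over Δh = 1320.0 − 347.5 = 972.5 m
Equal Bouguer anomalies ⇒ Δg_obs + (0.3086 − 0.04193ρ)·Δh = 0
0.3086 − 0.04193ρ = −Δg_obs/Δh = 0.20772
ρ = (0.3086 − 0.20772) / 0.04193 = 2.41 g/cm³

2.41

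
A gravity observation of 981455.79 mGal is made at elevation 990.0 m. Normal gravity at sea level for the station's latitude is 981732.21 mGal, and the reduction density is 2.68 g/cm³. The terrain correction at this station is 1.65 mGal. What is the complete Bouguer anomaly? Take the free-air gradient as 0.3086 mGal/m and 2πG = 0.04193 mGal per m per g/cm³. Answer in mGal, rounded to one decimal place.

Free-air correction = 0.3086 × 990.0 = 305.51 mGal
Free-air anomaly = 981455.79 − 981732.21 + (305.51) = 29.09 mGal
Bouguer slab correction = 0.04193 × 2.68 × 990.0 = 111.25 mGal
Simple Bouguer anomaly = 29.09 − (111.25) = -82.16 mGal
Complete Bouguer anomaly = -82.16 + 1.65 = -80.51 mGal

-80.5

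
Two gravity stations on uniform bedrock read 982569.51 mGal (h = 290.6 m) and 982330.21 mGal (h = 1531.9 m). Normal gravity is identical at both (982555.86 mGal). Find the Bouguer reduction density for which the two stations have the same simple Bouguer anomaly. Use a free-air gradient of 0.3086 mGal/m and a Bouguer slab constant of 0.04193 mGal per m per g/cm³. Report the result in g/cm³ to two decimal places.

Δg_obs = 982330.21 − 982569.51 = -239.30 mGal over Δh = 1531.9 − 290.6 = 1241.3 m
Equal Bouguer anomalies ⇒ Δg_obs + (0.3086 − 0.04193ρ)·Δh = 0
0.3086 − 0.04193ρ = −Δg_obs/Δh = 0.19278
ρ = (0.3086 − 0.19278) / 0.04193 = 2.76 g/cm³

2.76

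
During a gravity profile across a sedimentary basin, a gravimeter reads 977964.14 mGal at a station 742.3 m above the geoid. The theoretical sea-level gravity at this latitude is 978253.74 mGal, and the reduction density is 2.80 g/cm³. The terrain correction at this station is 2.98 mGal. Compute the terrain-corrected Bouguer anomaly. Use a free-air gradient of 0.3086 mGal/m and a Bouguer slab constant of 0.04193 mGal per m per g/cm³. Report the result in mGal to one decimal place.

Free-air correction = 0.3086 × 742.3 = 229.07 mGal
Free-air anomaly = 977964.14 − 978253.74 + (229.07) = -60.53 mGal
Bouguer slab correction = 0.04193 × 2.80 × 742.3 = 87.15 mGal
Simple Bouguer anomaly = -60.53 − (87.15) = -147.68 mGal
Complete Bouguer anomaly = -147.68 + 2.98 = -144.70 mGal

-144.7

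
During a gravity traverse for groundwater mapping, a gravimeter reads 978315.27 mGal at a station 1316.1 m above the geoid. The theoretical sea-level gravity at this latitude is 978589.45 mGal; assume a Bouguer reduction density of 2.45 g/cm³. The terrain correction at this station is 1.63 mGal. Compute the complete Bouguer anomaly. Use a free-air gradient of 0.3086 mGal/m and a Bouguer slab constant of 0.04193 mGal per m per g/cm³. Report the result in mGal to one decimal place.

Free-air correction = 0.3086 × 1316.1 = 406.15 mGal
Free-air anomaly = 978315.27 − 978589.45 + (406.15) = 131.97 mGal
Bouguer slab correction = 0.04193 × 2.45 × 1316.1 = 135.20 mGal
Simple Bouguer anomaly = 131.97 − (135.20) = -3.23 mGal
Complete Bouguer anomaly = -3.23 + 1.63 = -1.60 mGal

-1.6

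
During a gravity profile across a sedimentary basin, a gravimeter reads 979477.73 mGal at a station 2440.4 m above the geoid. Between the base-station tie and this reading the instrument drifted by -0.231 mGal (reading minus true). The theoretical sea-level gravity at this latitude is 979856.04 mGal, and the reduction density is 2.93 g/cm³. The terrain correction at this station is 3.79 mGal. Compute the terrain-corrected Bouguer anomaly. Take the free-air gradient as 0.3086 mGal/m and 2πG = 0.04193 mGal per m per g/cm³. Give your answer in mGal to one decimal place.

79.0

Drift-corrected reading = 979477.73 − (-0.231) = 979477.961 mGal
Free-air correction = 0.3086 × 2440.4 = 753.11 mGal
Free-air anomaly = 979477.961 − 979856.04 + (753.11) = 375.031 mGal
Bouguer slab correction = 0.04193 × 2.93 × 2440.4 = 299.82 mGal
Simple Bouguer anomaly = 375.031 − (299.82) = 75.211 mGal
Complete Bouguer anomaly = 75.211 + 3.79 = 79.001 mGal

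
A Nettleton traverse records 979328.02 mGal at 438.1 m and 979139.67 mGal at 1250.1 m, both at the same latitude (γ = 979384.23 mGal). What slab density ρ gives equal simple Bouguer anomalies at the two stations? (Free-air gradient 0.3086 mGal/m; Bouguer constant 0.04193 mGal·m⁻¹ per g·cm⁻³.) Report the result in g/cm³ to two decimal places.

1.83

Δg_obs = 979139.67 − 979328.02 = -188.35 mGal over Δh = 1250.1 − 438.1 = 812.0 m
Equal Bouguer anomalies ⇒ Δg_obs + (0.3086 − 0.04193ρ)·Δh = 0
0.3086 − 0.04193ρ = −Δg_obs/Δh = 0.23196
ρ = (0.3086 − 0.23196) / 0.04193 = 1.83 g/cm³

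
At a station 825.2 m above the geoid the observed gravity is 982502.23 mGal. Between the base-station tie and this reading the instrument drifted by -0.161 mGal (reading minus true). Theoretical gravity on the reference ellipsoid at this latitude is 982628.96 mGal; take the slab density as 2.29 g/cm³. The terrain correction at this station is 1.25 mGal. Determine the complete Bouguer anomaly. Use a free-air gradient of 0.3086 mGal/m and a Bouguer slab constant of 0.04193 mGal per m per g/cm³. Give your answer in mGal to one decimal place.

Drift-corrected reading = 982502.23 − (-0.161) = 982502.391 mGal
Free-air correction = 0.3086 × 825.2 = 254.66 mGal
Free-air anomaly = 982502.391 − 982628.96 + (254.66) = 128.091 mGal
Bouguer slab correction = 0.04193 × 2.29 × 825.2 = 79.24 mGal
Simple Bouguer anomaly = 128.091 − (79.24) = 48.851 mGal
Complete Bouguer anomaly = 48.851 + 1.25 = 50.101 mGal

50.1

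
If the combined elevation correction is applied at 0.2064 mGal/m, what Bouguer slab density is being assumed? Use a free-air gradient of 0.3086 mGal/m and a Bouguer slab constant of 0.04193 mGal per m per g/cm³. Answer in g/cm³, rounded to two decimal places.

0.2064 = 0.3086 − 0.04193 × ρ
ρ = (0.3086 − 0.2064) / 0.04193 = 2.44 g/cm³

2.44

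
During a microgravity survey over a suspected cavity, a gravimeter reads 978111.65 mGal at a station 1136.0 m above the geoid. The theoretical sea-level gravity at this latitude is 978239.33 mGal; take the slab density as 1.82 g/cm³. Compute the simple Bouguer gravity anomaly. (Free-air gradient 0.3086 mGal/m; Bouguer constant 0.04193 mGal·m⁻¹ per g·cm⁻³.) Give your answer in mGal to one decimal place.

136.2

Free-air correction = 0.3086 × 1136.0 = 350.57 mGal
Free-air anomaly = 978111.65 − 978239.33 + (350.57) = 222.89 mGal
Bouguer slab correction = 0.04193 × 1.82 × 1136.0 = 86.69 mGal
Simple Bouguer anomaly = 222.89 − (86.69) = 136.20 mGal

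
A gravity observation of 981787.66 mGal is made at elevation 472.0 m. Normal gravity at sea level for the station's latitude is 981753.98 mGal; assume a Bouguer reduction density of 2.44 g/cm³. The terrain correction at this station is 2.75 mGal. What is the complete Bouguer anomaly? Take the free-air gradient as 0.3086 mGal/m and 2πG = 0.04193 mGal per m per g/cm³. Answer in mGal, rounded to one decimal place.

Free-air correction = 0.3086 × 472.0 = 145.66 mGal
Free-air anomaly = 981787.66 − 981753.98 + (145.66) = 179.34 mGal
Bouguer slab correction = 0.04193 × 2.44 × 472.0 = 48.29 mGal
Simple Bouguer anomaly = 179.34 − (48.29) = 131.05 mGal
Complete Bouguer anomaly = 131.05 + 2.75 = 133.80 mGal

133.8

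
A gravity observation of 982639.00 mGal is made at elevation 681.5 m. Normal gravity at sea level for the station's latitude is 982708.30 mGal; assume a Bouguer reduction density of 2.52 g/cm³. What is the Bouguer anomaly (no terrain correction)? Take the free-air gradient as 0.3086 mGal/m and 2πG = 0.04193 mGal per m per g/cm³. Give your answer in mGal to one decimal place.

69.0

Free-air correction = 0.3086 × 681.5 = 210.31 mGal
Free-air anomaly = 982639.00 − 982708.30 + (210.31) = 141.01 mGal
Bouguer slab correction = 0.04193 × 2.52 × 681.5 = 72.01 mGal
Simple Bouguer anomaly = 141.01 − (72.01) = 69.00 mGal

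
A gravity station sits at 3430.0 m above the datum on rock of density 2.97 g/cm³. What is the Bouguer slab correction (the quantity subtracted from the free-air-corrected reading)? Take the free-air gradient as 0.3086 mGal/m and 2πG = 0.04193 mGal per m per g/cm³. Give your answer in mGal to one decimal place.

Bouguer slab correction = 0.04193 × 2.97 × 3430.0 = 427.1 mGal

427.1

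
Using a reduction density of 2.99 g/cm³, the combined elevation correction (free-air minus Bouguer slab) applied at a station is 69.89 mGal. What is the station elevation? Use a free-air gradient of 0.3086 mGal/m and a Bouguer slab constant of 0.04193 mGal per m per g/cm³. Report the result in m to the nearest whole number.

381

Combined gradient = 0.3086 − 0.04193 × 2.99 = 0.1832293 mGal/m
h = 69.89 / 0.1832293 = 381.43 m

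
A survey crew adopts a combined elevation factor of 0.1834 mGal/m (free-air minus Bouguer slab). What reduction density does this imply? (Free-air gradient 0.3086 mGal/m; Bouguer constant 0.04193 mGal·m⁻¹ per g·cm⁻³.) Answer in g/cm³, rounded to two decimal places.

2.99

0.1834 = 0.3086 − 0.04193 × ρ
ρ = (0.3086 − 0.1834) / 0.04193 = 2.99 g/cm³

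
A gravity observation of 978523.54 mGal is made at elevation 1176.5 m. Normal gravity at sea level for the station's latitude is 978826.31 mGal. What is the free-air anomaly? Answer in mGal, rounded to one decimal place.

Free-air correction = 0.3086 × 1176.5 = 363.07 mGal
Free-air anomaly = 978523.54 − 978826.31 + (363.07) = 60.30 mGal

60.3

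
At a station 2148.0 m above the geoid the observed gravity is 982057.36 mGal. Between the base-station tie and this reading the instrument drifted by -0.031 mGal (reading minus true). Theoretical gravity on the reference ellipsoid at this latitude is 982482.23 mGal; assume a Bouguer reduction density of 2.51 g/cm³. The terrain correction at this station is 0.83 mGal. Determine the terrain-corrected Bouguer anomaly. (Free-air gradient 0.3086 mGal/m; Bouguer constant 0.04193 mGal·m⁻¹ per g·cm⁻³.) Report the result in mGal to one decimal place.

12.8

Drift-corrected reading = 982057.36 − (-0.031) = 982057.391 mGal
Free-air correction = 0.3086 × 2148.0 = 662.87 mGal
Free-air anomaly = 982057.391 − 982482.23 + (662.87) = 238.031 mGal
Bouguer slab correction = 0.04193 × 2.51 × 2148.0 = 226.06 mGal
Simple Bouguer anomaly = 238.031 − (226.06) = 11.971 mGal
Complete Bouguer anomaly = 11.971 + 0.83 = 12.801 mGal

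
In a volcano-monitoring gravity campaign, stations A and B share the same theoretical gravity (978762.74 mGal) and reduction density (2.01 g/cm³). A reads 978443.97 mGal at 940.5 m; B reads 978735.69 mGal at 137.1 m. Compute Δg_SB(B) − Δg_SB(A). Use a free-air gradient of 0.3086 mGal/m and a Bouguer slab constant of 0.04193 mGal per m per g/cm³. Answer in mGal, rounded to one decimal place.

Δg_SB(A) = 978443.97 − 978762.74 + 0.3086×940.5 − 0.04193×2.01×940.5 = -107.80 mGal
Δg_SB(B) = 978735.69 − 978762.74 + 0.3086×137.1 − 0.04193×2.01×137.1 = 3.70 mGal
Difference = 3.70 − (-107.80) = 111.50 mGal

111.5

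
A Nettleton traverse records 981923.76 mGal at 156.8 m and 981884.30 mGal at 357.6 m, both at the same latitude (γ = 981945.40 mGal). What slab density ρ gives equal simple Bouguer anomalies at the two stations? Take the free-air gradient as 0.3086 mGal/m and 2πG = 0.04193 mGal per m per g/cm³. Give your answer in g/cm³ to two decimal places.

Δg_obs = 981884.30 − 981923.76 = -39.46 mGal over Δh = 357.6 − 156.8 = 200.8 m
Equal Bouguer anomalies ⇒ Δg_obs + (0.3086 − 0.04193ρ)·Δh = 0
0.3086 − 0.04193ρ = −Δg_obs/Δh = 0.19651
ρ = (0.3086 − 0.19651) / 0.04193 = 2.67 g/cm³

2.67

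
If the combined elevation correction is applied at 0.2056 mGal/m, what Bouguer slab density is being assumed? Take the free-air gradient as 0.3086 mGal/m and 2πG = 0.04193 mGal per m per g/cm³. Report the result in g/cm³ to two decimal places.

0.2056 = 0.3086 − 0.04193 × ρ
ρ = (0.3086 − 0.2056) / 0.04193 = 2.46 g/cm³

2.46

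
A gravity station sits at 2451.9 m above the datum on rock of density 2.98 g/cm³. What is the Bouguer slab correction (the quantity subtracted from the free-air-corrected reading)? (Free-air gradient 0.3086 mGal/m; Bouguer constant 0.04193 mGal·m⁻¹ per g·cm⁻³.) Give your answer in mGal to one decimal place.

Bouguer slab correction = 0.04193 × 2.98 × 2451.9 = 306.4 mGal

306.4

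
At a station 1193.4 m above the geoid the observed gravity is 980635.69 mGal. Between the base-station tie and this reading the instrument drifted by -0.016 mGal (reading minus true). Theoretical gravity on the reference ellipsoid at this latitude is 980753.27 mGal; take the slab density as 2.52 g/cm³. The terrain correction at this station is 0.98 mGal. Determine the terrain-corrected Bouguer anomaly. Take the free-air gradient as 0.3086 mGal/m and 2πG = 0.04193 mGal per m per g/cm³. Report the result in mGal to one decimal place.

Drift-corrected reading = 980635.69 − (-0.016) = 980635.706 mGal
Free-air correction = 0.3086 × 1193.4 = 368.28 mGal
Free-air anomaly = 980635.706 − 980753.27 + (368.28) = 250.716 mGal
Bouguer slab correction = 0.04193 × 2.52 × 1193.4 = 126.10 mGal
Simple Bouguer anomaly = 250.716 − (126.10) = 124.616 mGal
Complete Bouguer anomaly = 124.616 + 0.98 = 125.596 mGal

125.6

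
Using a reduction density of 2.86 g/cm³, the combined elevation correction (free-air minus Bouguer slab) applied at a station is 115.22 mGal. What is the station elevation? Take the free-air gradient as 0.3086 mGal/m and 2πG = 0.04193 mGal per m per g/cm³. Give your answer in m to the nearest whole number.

Combined gradient = 0.3086 − 0.04193 × 2.86 = 0.1886802 mGal/m
h = 115.22 / 0.1886802 = 610.66 m

611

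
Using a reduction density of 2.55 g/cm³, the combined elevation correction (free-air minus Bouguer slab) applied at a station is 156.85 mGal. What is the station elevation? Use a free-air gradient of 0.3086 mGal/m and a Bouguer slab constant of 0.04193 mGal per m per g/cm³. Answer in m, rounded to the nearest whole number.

Combined gradient = 0.3086 − 0.04193 × 2.55 = 0.2016785 mGal/m
h = 156.85 / 0.2016785 = 777.72 m

778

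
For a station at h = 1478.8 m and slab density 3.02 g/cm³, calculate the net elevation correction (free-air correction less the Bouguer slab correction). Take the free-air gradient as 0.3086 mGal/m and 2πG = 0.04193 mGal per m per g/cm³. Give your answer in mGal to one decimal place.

269.1

Combined gradient = 0.3086 − 0.04193 × 3.02 = 0.1819714 mGal/m
Combined elevation correction = 0.1819714 × 1478.8 = 269.1 mGal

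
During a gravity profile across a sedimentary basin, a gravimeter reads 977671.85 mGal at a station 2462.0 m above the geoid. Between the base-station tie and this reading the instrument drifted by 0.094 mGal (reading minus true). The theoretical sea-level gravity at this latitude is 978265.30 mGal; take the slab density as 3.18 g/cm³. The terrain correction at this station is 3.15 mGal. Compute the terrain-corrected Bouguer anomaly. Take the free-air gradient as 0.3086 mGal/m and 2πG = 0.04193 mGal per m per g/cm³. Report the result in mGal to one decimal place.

Drift-corrected reading = 977671.85 − (0.094) = 977671.756 mGal
Free-air correction = 0.3086 × 2462.0 = 759.77 mGal
Free-air anomaly = 977671.756 − 978265.30 + (759.77) = 166.226 mGal
Bouguer slab correction = 0.04193 × 3.18 × 2462.0 = 328.28 mGal
Simple Bouguer anomaly = 166.226 − (328.28) = -162.054 mGal
Complete Bouguer anomaly = -162.054 + 3.15 = -158.904 mGal

-158.9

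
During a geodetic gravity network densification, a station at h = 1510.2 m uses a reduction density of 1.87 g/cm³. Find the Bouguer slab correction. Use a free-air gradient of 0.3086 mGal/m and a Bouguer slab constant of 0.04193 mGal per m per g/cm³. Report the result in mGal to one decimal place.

118.4

Bouguer slab correction = 0.04193 × 1.87 × 1510.2 = 118.4 mGal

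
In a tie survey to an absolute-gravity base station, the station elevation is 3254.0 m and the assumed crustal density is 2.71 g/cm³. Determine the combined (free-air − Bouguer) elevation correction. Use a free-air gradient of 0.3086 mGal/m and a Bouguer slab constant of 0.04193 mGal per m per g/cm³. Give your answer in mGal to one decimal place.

634.4

Combined gradient = 0.3086 − 0.04193 × 2.71 = 0.1949697 mGal/m
Combined elevation correction = 0.1949697 × 3254.0 = 634.4 mGal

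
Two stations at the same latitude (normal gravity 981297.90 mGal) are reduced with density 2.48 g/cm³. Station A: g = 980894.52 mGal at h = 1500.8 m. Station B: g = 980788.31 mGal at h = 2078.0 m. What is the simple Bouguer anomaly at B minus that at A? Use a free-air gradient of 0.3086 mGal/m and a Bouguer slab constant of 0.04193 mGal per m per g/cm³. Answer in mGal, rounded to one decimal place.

Δg_SB(A) = 980894.52 − 981297.90 + 0.3086×1500.8 − 0.04193×2.48×1500.8 = -96.30 mGal
Δg_SB(B) = 980788.31 − 981297.90 + 0.3086×2078.0 − 0.04193×2.48×2078.0 = -84.40 mGal
Difference = -84.40 − (-96.30) = 11.90 mGal

11.9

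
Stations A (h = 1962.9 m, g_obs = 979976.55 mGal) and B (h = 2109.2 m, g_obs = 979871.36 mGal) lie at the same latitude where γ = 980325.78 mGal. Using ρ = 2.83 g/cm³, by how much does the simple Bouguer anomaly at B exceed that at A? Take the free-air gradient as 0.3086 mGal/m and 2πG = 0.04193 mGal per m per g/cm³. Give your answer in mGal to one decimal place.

-77.4

Δg_SB(A) = 979976.55 − 980325.78 + 0.3086×1962.9 − 0.04193×2.83×1962.9 = 23.60 mGal
Δg_SB(B) = 979871.36 − 980325.78 + 0.3086×2109.2 − 0.04193×2.83×2109.2 = -53.80 mGal
Difference = -53.80 − (23.60) = -77.40 mGal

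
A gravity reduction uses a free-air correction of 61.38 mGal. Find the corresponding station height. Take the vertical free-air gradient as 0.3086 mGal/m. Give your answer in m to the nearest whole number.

h = 61.38 / 0.3086 = 198.90 m

199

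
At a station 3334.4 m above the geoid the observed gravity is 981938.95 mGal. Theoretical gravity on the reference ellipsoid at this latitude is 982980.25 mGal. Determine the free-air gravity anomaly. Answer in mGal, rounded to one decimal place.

-12.3

Free-air correction = 0.3086 × 3334.4 = 1029.00 mGal
Free-air anomaly = 981938.95 − 982980.25 + (1029.00) = -12.30 mGal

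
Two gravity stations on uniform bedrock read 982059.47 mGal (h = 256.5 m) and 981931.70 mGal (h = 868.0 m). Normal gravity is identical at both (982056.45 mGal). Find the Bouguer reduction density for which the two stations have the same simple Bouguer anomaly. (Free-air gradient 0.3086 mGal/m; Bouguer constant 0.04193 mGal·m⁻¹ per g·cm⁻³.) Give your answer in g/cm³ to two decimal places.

2.38

Δg_obs = 981931.70 − 982059.47 = -127.77 mGal over Δh = 868.0 − 256.5 = 611.5 m
Equal Bouguer anomalies ⇒ Δg_obs + (0.3086 − 0.04193ρ)·Δh = 0
0.3086 − 0.04193ρ = −Δg_obs/Δh = 0.20895
ρ = (0.3086 − 0.20895) / 0.04193 = 2.38 g/cm³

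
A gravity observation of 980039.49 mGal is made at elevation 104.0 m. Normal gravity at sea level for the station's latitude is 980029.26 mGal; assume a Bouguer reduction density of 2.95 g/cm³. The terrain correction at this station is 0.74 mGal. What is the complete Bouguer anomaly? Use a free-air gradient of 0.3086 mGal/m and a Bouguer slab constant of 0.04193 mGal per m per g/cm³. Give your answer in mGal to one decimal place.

30.2

Free-air correction = 0.3086 × 104.0 = 32.09 mGal
Free-air anomaly = 980039.49 − 980029.26 + (32.09) = 42.32 mGal
Bouguer slab correction = 0.04193 × 2.95 × 104.0 = 12.86 mGal
Simple Bouguer anomaly = 42.32 − (12.86) = 29.46 mGal
Complete Bouguer anomaly = 29.46 + 0.74 = 30.20 mGal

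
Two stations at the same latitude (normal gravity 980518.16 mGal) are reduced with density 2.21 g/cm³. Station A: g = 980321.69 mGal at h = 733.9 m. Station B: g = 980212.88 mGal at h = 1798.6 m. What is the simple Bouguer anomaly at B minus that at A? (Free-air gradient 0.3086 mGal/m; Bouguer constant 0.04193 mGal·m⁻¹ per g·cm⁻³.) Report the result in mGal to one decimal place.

121.1

Δg_SB(A) = 980321.69 − 980518.16 + 0.3086×733.9 − 0.04193×2.21×733.9 = -38.00 mGal
Δg_SB(B) = 980212.88 − 980518.16 + 0.3086×1798.6 − 0.04193×2.21×1798.6 = 83.10 mGal
Difference = 83.10 − (-38.00) = 121.10 mGal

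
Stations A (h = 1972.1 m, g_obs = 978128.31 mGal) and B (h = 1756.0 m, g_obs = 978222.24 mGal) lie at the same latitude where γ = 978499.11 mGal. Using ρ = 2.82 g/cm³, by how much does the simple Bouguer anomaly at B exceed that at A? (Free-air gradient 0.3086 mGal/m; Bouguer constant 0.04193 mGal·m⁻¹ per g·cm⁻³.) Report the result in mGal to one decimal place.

Δg_SB(A) = 978128.31 − 978499.11 + 0.3086×1972.1 − 0.04193×2.82×1972.1 = 4.60 mGal
Δg_SB(B) = 978222.24 − 978499.11 + 0.3086×1756.0 − 0.04193×2.82×1756.0 = 57.40 mGal
Difference = 57.40 − (4.60) = 52.80 mGal

52.8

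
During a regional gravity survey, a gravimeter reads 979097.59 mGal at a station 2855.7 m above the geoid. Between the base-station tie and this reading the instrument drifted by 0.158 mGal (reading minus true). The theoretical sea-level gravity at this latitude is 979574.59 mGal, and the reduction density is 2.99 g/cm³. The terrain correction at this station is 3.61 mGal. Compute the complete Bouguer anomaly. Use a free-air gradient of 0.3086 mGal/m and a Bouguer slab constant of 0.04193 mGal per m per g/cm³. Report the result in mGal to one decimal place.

Drift-corrected reading = 979097.59 − (0.158) = 979097.432 mGal
Free-air correction = 0.3086 × 2855.7 = 881.27 mGal
Free-air anomaly = 979097.432 − 979574.59 + (881.27) = 404.112 mGal
Bouguer slab correction = 0.04193 × 2.99 × 2855.7 = 358.02 mGal
Simple Bouguer anomaly = 404.112 − (358.02) = 46.092 mGal
Complete Bouguer anomaly = 46.092 + 3.61 = 49.702 mGal

49.7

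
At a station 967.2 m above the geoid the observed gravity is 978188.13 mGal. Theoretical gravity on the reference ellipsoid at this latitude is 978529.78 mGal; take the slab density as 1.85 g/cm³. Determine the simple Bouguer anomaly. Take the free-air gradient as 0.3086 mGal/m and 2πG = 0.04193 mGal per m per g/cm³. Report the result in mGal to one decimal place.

-118.2

Free-air correction = 0.3086 × 967.2 = 298.48 mGal
Free-air anomaly = 978188.13 − 978529.78 + (298.48) = -43.17 mGal
Bouguer slab correction = 0.04193 × 1.85 × 967.2 = 75.03 mGal
Simple Bouguer anomaly = -43.17 − (75.03) = -118.20 mGal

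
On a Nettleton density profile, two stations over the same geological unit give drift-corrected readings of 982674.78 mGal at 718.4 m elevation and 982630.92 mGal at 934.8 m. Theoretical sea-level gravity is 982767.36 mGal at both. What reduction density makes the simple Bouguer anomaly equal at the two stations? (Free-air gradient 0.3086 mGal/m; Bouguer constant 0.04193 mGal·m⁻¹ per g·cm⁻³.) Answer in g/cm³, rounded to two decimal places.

2.53

Δg_obs = 982630.92 − 982674.78 = -43.86 mGal over Δh = 934.8 − 718.4 = 216.4 m
Equal Bouguer anomalies ⇒ Δg_obs + (0.3086 − 0.04193ρ)·Δh = 0
0.3086 − 0.04193ρ = −Δg_obs/Δh = 0.20268
ρ = (0.3086 − 0.20268) / 0.04193 = 2.53 g/cm³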